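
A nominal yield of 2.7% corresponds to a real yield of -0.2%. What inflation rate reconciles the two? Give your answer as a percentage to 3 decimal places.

From (1+r_nom) = (1+r_real)(1+π), we get 1+π = (1 + 2.7%)/(1 − 0.2%) = 1.027/0.998 ≈ 1.02906.
So π ≈ 2.9058%.

2.906%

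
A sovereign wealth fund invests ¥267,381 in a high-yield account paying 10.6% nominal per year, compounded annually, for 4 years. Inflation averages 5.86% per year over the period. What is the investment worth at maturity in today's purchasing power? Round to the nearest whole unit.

Nominal value at maturity: ¥267,381 × (1 + 10.6%)^4 ≈ ¥400,084.
Price-level factor over 4 years: (1 + 5.86%)^4 ≈ 1.2558204723.
Dividing the nominal maturity value by the price-level factor gives the value in today's money.

¥318,584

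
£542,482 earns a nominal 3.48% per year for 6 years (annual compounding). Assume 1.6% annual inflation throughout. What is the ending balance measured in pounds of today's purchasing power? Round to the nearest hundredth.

Nominal value at maturity: £542,482 × (1 + 3.48%)^6 ≈ £666,076.10.
Price-level factor over 6 years: (1 + 1.6%)^6 ≈ 1.0999229093.
Dividing the nominal maturity value by the price-level factor gives the value in today's money.

£605,566.17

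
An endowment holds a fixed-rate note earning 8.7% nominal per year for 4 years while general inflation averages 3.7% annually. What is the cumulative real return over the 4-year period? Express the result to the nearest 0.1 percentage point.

20.7%

The annual real rate is (1+8.7%)/(1+3.7%) − 1 = 4.8216%.
Compounded over 4 years: (1 + 0.048216)^4 − 1 ≈ 0.20727.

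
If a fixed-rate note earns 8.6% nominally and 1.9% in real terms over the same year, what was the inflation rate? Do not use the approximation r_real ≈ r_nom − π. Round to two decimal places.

From (1+r_nom) = (1+r_real)(1+π), we get 1+π = (1 + 8.6%)/(1 + 1.9%) = 1.086/1.019 ≈ 1.06575.
So π ≈ 6.5751%.

6.58%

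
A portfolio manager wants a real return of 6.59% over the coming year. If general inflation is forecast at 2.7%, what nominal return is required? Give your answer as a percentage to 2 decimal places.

9.47%

By the Fisher equation, 1 + r_nom = (1 + 6.59%)(1 + 2.7%) = 1.0659 × 1.027 = 1.0946793.
So r_nom = 9.46793%.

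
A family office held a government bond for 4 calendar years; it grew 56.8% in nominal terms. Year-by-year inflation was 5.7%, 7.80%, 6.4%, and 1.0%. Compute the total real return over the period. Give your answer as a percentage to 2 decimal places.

Cumulative inflation factor: 1.057 × 1.0780 × 1.064 × 1.010 ≈ 1.22449.
Nominal growth factor: 1.56800. Real growth factor = 1.56800 / 1.22449 ≈ 1.28053.
Total real return ≈ 28.0529%.

28.05%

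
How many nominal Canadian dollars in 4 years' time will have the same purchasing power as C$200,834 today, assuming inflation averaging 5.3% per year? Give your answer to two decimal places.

C$246,916.85

Cumulative price-level factor: (1+5.3%)^4 ≈ 1.2294573985.
The nominal amount required is C$200,834 scaled up by that factor.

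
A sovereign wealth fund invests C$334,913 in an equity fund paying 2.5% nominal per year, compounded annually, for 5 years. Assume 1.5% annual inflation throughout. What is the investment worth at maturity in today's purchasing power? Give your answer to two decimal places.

C$351,739.48

Nominal value at maturity: C$334,913 × (1 + 2.5%)^5 ≈ C$378,923.32.
Price-level factor over 5 years: (1 + 1.5%)^5 ≈ 1.0772840039.
Dividing the nominal maturity value by the price-level factor gives the value in today's money.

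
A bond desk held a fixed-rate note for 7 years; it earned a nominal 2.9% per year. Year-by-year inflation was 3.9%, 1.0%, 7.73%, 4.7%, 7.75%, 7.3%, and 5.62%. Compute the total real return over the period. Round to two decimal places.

-15.49%

Cumulative inflation factor: 1.039 × 1.010 × 1.0773 × 1.047 × 1.0775 × 1.073 × 1.0562 ≈ 1.44538.
Nominal growth factor: 1.22154. Real growth factor = 1.22154 / 1.44538 ≈ 0.84513.
Total real return ≈ -15.4869%.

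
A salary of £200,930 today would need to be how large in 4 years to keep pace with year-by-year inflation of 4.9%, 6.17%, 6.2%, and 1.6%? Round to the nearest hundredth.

£241,457.29

Cumulative price-level factor: 1.049 × 1.0617 × 1.062 × 1.016 ≈ 1.2016985309.
Multiplying £200,930 by the price-level factor gives the future nominal sum.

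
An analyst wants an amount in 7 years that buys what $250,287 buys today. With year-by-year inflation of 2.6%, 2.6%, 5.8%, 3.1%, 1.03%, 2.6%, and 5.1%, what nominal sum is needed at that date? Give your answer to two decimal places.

$313,096.19

Cumulative price-level factor: 1.026 × 1.026 × 1.058 × 1.031 × 1.0103 × 1.026 × 1.051 ≈ 1.2509486545.
Multiplying $250,287 by the price-level factor gives the future nominal sum.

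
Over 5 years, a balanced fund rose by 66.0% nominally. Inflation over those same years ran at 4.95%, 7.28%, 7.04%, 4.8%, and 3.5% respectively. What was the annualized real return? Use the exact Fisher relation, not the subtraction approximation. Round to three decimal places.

Cumulative inflation factor: 1.0495 × 1.0728 × 1.0704 × 1.048 × 1.035 ≈ 1.30722.
Nominal growth factor: 1.66000. Real growth factor = 1.66000 / 1.30722 ≈ 1.26987.
Annualized: 1.26987^(1/5) − 1 ≈ 0.04894.

4.894%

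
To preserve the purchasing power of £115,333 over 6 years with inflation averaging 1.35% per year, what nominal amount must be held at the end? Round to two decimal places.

Cumulative price-level factor: (1+1.35%)^6 ≈ 1.0837834584.
The nominal amount required is £115,333 scaled up by that factor.

£124,996.00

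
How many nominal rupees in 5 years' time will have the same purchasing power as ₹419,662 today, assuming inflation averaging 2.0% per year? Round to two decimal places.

Cumulative price-level factor: (1+2.0%)^5 = 1.1040808032.
Multiplying ₹419,662 by the price-level factor gives the future nominal sum.

₹463,340.76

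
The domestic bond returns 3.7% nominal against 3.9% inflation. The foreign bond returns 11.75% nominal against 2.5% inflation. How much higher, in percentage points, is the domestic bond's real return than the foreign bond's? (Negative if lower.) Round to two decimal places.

The domestic bond real return: 1.037/1.039 − 1 = -0.192%.
The foreign bond real return: 1.1175/1.025 − 1 = 9.024%.
Difference: -0.192 − 9.024 = -9.216 pp.

-9.22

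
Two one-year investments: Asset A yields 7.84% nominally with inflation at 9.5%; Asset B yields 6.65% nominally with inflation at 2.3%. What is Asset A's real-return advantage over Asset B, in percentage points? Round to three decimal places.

Asset A real return: 1.0784/1.095 − 1 = -1.5160%.
Asset B real return: 1.0665/1.023 − 1 = 4.2522%.
Difference: -1.5160 − 4.2522 = -5.7682 pp.

-5.768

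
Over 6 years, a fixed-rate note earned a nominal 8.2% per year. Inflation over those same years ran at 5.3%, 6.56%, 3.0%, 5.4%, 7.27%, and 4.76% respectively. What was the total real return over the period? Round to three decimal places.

Cumulative inflation factor: 1.053 × 1.0656 × 1.030 × 1.054 × 1.0727 × 1.0476 ≈ 1.36891.
Nominal growth factor: 1.60459. Real growth factor = 1.60459 / 1.36891 ≈ 1.17217.
Total real return ≈ 17.2167%.

17.217%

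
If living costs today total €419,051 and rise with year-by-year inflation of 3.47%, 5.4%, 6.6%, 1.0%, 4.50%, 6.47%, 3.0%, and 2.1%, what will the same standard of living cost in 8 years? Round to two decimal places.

€575,714.32

Cumulative price-level factor: 1.0347 × 1.054 × 1.066 × 1.010 × 1.0450 × 1.0647 × 1.030 × 1.021 ≈ 1.3738526309.
Multiplying €419,051 by the price-level factor gives the future nominal sum.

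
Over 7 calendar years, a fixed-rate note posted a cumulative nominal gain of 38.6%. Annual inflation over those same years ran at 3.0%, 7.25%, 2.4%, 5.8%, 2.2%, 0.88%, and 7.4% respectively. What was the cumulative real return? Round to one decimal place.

Cumulative inflation factor: 1.030 × 1.0725 × 1.024 × 1.058 × 1.022 × 1.0088 × 1.074 ≈ 1.32520.
Nominal growth factor: 1.38600. Real growth factor = 1.38600 / 1.32520 ≈ 1.04588.
Total real return ≈ 4.5882%.

4.6%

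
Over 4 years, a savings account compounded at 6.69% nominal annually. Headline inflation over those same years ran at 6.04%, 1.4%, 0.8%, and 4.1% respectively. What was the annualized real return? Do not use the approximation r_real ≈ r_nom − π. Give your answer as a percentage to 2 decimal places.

3.52%

Cumulative inflation factor: 1.0604 × 1.014 × 1.008 × 1.041 ≈ 1.12829.
Nominal growth factor: 1.29567. Real growth factor = 1.29567 / 1.12829 ≈ 1.14835.
Annualized: 1.14835^(1/4) − 1 ≈ 0.03519.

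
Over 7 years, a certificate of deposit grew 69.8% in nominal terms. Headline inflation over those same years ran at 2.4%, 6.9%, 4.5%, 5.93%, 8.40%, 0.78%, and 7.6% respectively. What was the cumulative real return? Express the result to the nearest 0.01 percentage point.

19.21%

Cumulative inflation factor: 1.024 × 1.069 × 1.045 × 1.0593 × 1.0840 × 1.0078 × 1.076 ≈ 1.42439.
Nominal growth factor: 1.69800. Real growth factor = 1.69800 / 1.42439 ≈ 1.19209.
Total real return ≈ 19.2089%.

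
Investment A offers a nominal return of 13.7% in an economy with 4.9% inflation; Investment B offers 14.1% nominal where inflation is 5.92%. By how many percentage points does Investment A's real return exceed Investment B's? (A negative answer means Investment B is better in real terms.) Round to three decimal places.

0.666

Investment A real return: 1.137/1.049 − 1 = 8.3889%.
Investment B real return: 1.141/1.0592 − 1 = 7.7228%.
Difference: 8.3889 − 7.7228 = 0.6661 pp.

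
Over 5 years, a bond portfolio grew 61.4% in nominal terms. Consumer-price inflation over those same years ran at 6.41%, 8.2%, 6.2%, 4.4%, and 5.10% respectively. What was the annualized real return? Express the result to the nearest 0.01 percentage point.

Cumulative inflation factor: 1.0641 × 1.082 × 1.062 × 1.044 × 1.0510 ≈ 1.34164.
Nominal growth factor: 1.61400. Real growth factor = 1.61400 / 1.34164 ≈ 1.20300.
Annualized: 1.20300^(1/5) − 1 ≈ 0.03766.

3.77%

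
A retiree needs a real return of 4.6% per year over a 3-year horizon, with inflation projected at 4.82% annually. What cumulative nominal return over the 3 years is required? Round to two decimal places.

31.80%

Required annual nominal rate: (1+4.6%)(1+4.82%) − 1 = 9.64172%.
Cumulative over 3 years: (1 + 0.0964172)^3 − 1 ≈ 0.31804.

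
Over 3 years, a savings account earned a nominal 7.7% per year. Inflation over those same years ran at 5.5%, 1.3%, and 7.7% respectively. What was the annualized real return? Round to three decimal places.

2.768%

Cumulative inflation factor: 1.055 × 1.013 × 1.077 ≈ 1.15101.
Nominal growth factor: 1.24924. Real growth factor = 1.24924 / 1.15101 ≈ 1.08535.
Annualized: 1.08535^(1/3) − 1 ≈ 0.02768.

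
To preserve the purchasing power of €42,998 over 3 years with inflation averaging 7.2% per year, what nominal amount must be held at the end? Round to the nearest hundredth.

Cumulative price-level factor: (1+7.2%)^3 = 1.231925248.
The nominal amount required is €42,998 scaled up by that factor.

€52,970.32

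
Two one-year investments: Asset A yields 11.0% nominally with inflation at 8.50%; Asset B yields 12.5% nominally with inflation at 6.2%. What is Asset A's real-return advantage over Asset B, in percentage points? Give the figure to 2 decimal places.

Asset A real return: 1.110/1.0850 − 1 = 2.304%.
Asset B real return: 1.125/1.062 − 1 = 5.932%.
Difference: 2.304 − 5.932 = -3.628 pp.

-3.63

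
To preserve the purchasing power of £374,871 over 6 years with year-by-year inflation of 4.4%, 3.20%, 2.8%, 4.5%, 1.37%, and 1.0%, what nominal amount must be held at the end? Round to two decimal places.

£444,224.25

Cumulative price-level factor: 1.044 × 1.0320 × 1.028 × 1.045 × 1.0137 × 1.010 ≈ 1.1850056509.
Multiplying £374,871 by the price-level factor gives the future nominal sum.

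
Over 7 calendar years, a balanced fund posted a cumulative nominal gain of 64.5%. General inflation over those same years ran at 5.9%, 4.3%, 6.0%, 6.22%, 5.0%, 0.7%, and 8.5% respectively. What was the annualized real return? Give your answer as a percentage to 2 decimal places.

2.05%

Cumulative inflation factor: 1.059 × 1.043 × 1.060 × 1.0622 × 1.050 × 1.007 × 1.085 ≈ 1.42673.
Nominal growth factor: 1.64500. Real growth factor = 1.64500 / 1.42673 ≈ 1.15299.
Annualized: 1.15299^(1/7) − 1 ≈ 0.02054.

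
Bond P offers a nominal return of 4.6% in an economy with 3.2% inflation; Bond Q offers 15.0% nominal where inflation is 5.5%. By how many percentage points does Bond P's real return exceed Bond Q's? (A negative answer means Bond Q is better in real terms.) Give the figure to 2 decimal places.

Bond P real return: 1.046/1.032 − 1 = 1.357%.
Bond Q real return: 1.150/1.055 − 1 = 9.005%.
Difference: 1.357 − 9.005 = -7.648 pp.

-7.65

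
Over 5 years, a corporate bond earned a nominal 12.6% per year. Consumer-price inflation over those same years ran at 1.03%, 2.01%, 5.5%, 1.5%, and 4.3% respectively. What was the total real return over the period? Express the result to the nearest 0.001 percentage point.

Cumulative inflation factor: 1.0103 × 1.0201 × 1.055 × 1.015 × 1.043 ≈ 1.15105.
Nominal growth factor: 1.81006. Real growth factor = 1.81006 / 1.15105 ≈ 1.57252.
Total real return ≈ 57.2520%.

57.252%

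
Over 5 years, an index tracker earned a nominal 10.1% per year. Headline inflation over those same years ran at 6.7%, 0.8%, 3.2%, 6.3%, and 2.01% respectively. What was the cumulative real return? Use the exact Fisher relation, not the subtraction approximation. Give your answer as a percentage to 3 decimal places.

34.418%

Cumulative inflation factor: 1.067 × 1.008 × 1.032 × 1.063 × 1.0201 ≈ 1.20360.
Nominal growth factor: 1.61784. Real growth factor = 1.61784 / 1.20360 ≈ 1.34418.
Total real return ≈ 34.4175%.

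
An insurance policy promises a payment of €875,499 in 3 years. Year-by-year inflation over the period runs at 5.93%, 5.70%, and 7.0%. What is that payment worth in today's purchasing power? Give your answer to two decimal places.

€730,765.30

Price-level factor over 3 years: 1.0593 × 1.0570 × 1.070 = 1.198057707.
Purchasing power today: €875,499 divided by that factor.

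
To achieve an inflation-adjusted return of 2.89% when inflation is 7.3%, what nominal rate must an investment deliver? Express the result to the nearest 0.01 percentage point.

10.40%

By the Fisher equation, 1 + r_nom = (1 + 2.89%)(1 + 7.3%) = 1.0289 × 1.073 = 1.1040097.
So r_nom = 10.40097%.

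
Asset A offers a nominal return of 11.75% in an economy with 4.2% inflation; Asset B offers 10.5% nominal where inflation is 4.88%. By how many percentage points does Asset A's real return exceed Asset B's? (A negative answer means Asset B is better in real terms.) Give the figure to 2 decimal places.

Asset A real return: 1.1175/1.042 − 1 = 7.246%.
Asset B real return: 1.105/1.0488 − 1 = 5.359%.
Difference: 7.246 − 5.359 = 1.887 pp.

1.89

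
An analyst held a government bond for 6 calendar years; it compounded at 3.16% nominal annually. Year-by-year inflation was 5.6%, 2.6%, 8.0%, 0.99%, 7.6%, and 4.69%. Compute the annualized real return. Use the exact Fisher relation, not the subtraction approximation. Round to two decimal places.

-1.64%

Cumulative inflation factor: 1.056 × 1.026 × 1.080 × 1.0099 × 1.076 × 1.0469 ≈ 1.33116.
Nominal growth factor: 1.20522. Real growth factor = 1.20522 / 1.33116 ≈ 0.90539.
Annualized: 0.90539^(1/6) − 1 ≈ -0.01643.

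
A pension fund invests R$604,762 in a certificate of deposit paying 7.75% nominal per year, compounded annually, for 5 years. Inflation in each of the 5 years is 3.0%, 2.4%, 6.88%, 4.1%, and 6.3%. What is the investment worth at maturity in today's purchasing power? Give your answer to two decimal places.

Nominal value at maturity: R$604,762 × (1 + 7.75%)^5 ≈ R$878,356.64.
Price-level factor over 5 years: 1.030 × 1.024 × 1.0688 × 1.041 × 1.063 ≈ 1.2474341250.
Dividing the nominal maturity value by the price-level factor gives the value in today's money.

R$704,130.68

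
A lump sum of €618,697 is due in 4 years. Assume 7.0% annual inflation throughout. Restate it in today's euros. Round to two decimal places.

€472,000.98

Price-level factor over 4 years: (1 + 7.0%)^4 = 1.31079601.
Purchasing power today: €618,697 divided by that factor.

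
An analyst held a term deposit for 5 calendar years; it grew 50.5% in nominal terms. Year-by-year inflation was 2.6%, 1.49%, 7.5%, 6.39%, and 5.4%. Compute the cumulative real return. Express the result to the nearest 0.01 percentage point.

Cumulative inflation factor: 1.026 × 1.0149 × 1.075 × 1.0639 × 1.054 ≈ 1.25522.
Nominal growth factor: 1.50500. Real growth factor = 1.50500 / 1.25522 ≈ 1.19899.
Total real return ≈ 19.8991%.

19.90%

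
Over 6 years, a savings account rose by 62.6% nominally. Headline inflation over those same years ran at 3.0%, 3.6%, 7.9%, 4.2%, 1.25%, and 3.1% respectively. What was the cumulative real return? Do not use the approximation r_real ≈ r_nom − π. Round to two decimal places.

Cumulative inflation factor: 1.030 × 1.036 × 1.079 × 1.042 × 1.0125 × 1.031 ≈ 1.25239.
Nominal growth factor: 1.62600. Real growth factor = 1.62600 / 1.25239 ≈ 1.29832.
Total real return ≈ 29.8317%.

29.83%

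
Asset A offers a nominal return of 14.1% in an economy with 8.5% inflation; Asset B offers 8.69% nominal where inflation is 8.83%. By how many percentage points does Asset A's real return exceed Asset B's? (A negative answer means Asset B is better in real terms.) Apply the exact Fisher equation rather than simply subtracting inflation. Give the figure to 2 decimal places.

Asset A real return: 1.141/1.085 − 1 = 5.161%.
Asset B real return: 1.0869/1.0883 − 1 = -0.129%.
Difference: 5.161 − (-0.129) = 5.290 pp.

5.29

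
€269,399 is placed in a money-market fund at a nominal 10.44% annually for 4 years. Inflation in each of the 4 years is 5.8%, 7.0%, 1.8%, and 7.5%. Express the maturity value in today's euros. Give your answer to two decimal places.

Nominal value at maturity: €269,399 × (1 + 10.44%)^4 ≈ €400,775.88.
Price-level factor over 4 years: 1.058 × 1.070 × 1.018 × 1.075 = 1.238869861.
The maturity value deflated by that factor is the answer in today's purchasing power.

€323,501.19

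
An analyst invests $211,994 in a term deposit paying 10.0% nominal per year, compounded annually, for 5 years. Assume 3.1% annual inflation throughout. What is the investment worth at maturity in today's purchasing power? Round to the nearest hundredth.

Nominal value at maturity: $211,994 × (1 + 10.0%)^5 ≈ $341,418.46.
Price-level factor over 5 years: (1 + 3.1%)^5 ≈ 1.1649125562.
The maturity value deflated by that factor is the answer in today's purchasing power.

$293,085.05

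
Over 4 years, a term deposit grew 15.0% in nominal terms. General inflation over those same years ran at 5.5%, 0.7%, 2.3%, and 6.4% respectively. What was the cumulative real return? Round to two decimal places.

-0.55%

Cumulative inflation factor: 1.055 × 1.007 × 1.023 × 1.064 ≈ 1.15638.
Nominal growth factor: 1.15000. Real growth factor = 1.15000 / 1.15638 ≈ 0.99449.
Total real return ≈ -0.5514%.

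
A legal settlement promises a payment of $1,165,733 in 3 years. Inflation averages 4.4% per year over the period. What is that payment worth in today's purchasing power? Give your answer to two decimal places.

$1,024,466.11

Price-level factor over 3 years: (1 + 4.4%)^3 = 1.137893184.
Purchasing power today: $1,165,733 divided by that factor.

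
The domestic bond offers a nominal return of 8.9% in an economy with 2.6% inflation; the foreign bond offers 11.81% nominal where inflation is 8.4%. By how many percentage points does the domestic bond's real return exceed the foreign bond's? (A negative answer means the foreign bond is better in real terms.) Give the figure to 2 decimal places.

2.99

The domestic bond real return: 1.089/1.026 − 1 = 6.140%.
The foreign bond real return: 1.1181/1.084 − 1 = 3.146%.
Difference: 6.140 − 3.146 = 2.994 pp.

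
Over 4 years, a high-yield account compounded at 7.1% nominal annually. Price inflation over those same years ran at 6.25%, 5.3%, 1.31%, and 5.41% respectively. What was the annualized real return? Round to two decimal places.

Cumulative inflation factor: 1.0625 × 1.053 × 1.0131 × 1.0541 ≈ 1.19479.
Nominal growth factor: 1.31570. Real growth factor = 1.31570 / 1.19479 ≈ 1.10120.
Annualized: 1.10120^(1/4) − 1 ≈ 0.02439.

2.44%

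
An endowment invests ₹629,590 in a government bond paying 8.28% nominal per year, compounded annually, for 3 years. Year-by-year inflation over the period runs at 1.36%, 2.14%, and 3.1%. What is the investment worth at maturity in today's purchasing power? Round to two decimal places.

Nominal value at maturity: ₹629,590 × (1 + 8.28%)^3 ≈ ₹799,286.66.
Price-level factor over 3 years: 1.0136 × 1.0214 × 1.031 ≈ 1.0673850622.
The maturity value deflated by that factor is the answer in today's purchasing power.

₹748,826.91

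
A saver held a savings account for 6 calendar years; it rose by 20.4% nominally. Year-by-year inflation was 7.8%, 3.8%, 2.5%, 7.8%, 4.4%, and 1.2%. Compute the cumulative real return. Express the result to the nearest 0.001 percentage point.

-7.831%

Cumulative inflation factor: 1.078 × 1.038 × 1.025 × 1.078 × 1.044 × 1.012 ≈ 1.30629.
Nominal growth factor: 1.20400. Real growth factor = 1.20400 / 1.30629 ≈ 0.92169.
Total real return ≈ -7.8306%.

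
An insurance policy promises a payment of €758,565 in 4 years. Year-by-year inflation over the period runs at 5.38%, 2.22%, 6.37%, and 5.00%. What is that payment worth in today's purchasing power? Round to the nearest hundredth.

Price-level factor over 4 years: 1.0538 × 1.0222 × 1.0637 × 1.0500 ≈ 1.2031022228.
Purchasing power today: €758,565 divided by that factor.

€630,507.52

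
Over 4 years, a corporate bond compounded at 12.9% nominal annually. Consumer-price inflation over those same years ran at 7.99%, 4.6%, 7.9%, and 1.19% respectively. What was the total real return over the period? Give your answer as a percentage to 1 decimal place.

31.7%

Cumulative inflation factor: 1.0799 × 1.046 × 1.079 × 1.0119 ≈ 1.23332.
Nominal growth factor: 1.62471. Real growth factor = 1.62471 / 1.23332 ≈ 1.31735.
Total real return ≈ 31.7351%.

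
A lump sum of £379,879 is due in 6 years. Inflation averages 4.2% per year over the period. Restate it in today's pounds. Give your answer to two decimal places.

Price-level factor over 6 years: (1 + 4.2%)^6 ≈ 1.2799892251.
Purchasing power today: £379,879 divided by that factor.

£296,782.97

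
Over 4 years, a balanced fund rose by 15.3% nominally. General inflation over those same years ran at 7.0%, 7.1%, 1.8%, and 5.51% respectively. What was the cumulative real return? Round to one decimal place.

Cumulative inflation factor: 1.070 × 1.071 × 1.018 × 1.0551 ≈ 1.23088.
Nominal growth factor: 1.15300. Real growth factor = 1.15300 / 1.23088 ≈ 0.93673.
Total real return ≈ -6.3270%.

-6.3%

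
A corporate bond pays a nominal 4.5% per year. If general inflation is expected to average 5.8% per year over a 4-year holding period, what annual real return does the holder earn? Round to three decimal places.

-1.229%

With constant rates the annual real return is the same each year: (1+4.5%)/(1+5.8%) − 1 = -0.01229.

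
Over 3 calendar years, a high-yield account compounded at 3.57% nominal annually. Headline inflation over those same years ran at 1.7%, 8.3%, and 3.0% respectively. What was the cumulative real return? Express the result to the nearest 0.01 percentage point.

-2.07%

Cumulative inflation factor: 1.017 × 1.083 × 1.030 ≈ 1.13445.
Nominal growth factor: 1.11097. Real growth factor = 1.11097 / 1.13445 ≈ 0.97930.
Total real return ≈ -2.0701%.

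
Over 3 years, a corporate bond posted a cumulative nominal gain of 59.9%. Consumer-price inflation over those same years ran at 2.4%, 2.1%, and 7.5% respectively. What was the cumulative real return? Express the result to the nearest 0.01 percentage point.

Cumulative inflation factor: 1.024 × 1.021 × 1.075 ≈ 1.12392.
Nominal growth factor: 1.59900. Real growth factor = 1.59900 / 1.12392 ≈ 1.42270.
Total real return ≈ 42.2703%.

42.27%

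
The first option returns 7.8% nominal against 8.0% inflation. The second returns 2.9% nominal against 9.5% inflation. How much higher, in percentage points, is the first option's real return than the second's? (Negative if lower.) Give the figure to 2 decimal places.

5.84

The first option real return: 1.078/1.080 − 1 = -0.185%.
The second real return: 1.029/1.095 − 1 = -6.027%.
Difference: -0.185 − (-6.027) = 5.842 pp.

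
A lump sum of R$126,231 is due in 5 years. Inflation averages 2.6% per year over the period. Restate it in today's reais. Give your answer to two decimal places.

Price-level factor over 5 years: (1 + 2.6%)^5 ≈ 1.1369380568.
Purchasing power today: R$126,231 divided by that factor.

R$111,027.16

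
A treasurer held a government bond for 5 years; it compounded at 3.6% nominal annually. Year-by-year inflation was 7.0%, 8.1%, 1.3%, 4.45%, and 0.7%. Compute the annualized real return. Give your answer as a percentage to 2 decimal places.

Cumulative inflation factor: 1.070 × 1.081 × 1.013 × 1.0445 × 1.007 ≈ 1.23241.
Nominal growth factor: 1.19344. Real growth factor = 1.19344 / 1.23241 ≈ 0.96837.
Annualized: 0.96837^(1/5) − 1 ≈ -0.00641.

-0.64%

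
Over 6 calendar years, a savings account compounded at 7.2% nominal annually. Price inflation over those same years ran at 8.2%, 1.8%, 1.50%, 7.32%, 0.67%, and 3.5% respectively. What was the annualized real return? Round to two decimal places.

3.28%

Cumulative inflation factor: 1.082 × 1.018 × 1.0150 × 1.0732 × 1.0067 × 1.035 ≈ 1.25015.
Nominal growth factor: 1.51764. Real growth factor = 1.51764 / 1.25015 ≈ 1.21397.
Annualized: 1.21397^(1/6) − 1 ≈ 0.03284.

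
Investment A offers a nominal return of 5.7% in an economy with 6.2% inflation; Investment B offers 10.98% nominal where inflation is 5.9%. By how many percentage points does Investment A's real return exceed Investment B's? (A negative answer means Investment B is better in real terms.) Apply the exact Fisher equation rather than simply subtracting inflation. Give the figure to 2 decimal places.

-5.27

Investment A real return: 1.057/1.062 − 1 = -0.471%.
Investment B real return: 1.1098/1.059 − 1 = 4.797%.
Difference: -0.471 − 4.797 = -5.268 pp.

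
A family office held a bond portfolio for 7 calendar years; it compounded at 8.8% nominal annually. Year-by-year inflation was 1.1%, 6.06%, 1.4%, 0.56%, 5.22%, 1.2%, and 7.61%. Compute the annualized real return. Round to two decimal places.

Cumulative inflation factor: 1.011 × 1.0606 × 1.014 × 1.0056 × 1.0522 × 1.012 × 1.0761 ≈ 1.25285.
Nominal growth factor: 1.80469. Real growth factor = 1.80469 / 1.25285 ≈ 1.44047.
Annualized: 1.44047^(1/7) − 1 ≈ 0.05352.

5.35%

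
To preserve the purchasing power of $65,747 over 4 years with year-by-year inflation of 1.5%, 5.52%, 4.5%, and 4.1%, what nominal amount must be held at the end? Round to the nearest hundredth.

Cumulative price-level factor: 1.015 × 1.0552 × 1.045 × 1.041 ≈ 1.1651124547.
Multiplying $65,747 by the price-level factor gives the future nominal sum.

$76,602.65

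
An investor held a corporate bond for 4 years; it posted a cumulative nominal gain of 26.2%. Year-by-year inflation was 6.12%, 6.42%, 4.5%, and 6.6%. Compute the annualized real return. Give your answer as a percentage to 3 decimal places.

Cumulative inflation factor: 1.0612 × 1.0642 × 1.045 × 1.066 ≈ 1.25804.
Nominal growth factor: 1.26200. Real growth factor = 1.26200 / 1.25804 ≈ 1.00315.
Annualized: 1.00315^(1/4) − 1 ≈ 0.00079.

0.079%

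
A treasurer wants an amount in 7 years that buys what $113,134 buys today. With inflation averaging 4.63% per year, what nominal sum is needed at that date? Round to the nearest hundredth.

Cumulative price-level factor: (1+4.63%)^7 ≈ 1.3727567164.
Multiplying $113,134 by the price-level factor gives the future nominal sum.

$155,305.46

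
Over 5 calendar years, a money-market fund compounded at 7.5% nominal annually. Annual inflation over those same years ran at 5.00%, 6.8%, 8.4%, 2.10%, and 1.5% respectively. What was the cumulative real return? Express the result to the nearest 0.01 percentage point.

Cumulative inflation factor: 1.0500 × 1.068 × 1.084 × 1.0210 × 1.015 ≈ 1.25974.
Nominal growth factor: 1.43563. Real growth factor = 1.43563 / 1.25974 ≈ 1.13962.
Total real return ≈ 13.9622%.

13.96%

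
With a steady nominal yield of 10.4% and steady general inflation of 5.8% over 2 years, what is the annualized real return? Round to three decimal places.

4.348%

With constant rates the annual real return is the same each year: (1+10.4%)/(1+5.8%) − 1 = 0.04348.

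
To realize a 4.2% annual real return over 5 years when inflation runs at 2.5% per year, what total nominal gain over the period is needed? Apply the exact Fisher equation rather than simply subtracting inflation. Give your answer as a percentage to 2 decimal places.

Required annual nominal rate: (1+4.2%)(1+2.5%) − 1 = 6.805%.
Cumulative over 5 years: (1 + 0.06805)^5 − 1 ≈ 0.38982.

38.98%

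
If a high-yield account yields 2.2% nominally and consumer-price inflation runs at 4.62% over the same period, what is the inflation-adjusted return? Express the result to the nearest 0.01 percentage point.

Real return via the Fisher equation: (1 + 2.2%)/(1 + 4.62%) − 1 = 1.022/1.0462 − 1 ≈ -0.02313.

-2.31%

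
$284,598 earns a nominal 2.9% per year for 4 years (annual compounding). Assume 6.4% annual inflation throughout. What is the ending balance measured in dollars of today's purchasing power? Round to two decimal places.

Nominal value at maturity: $284,598 × (1 + 2.9%)^4 ≈ $319,075.42.
Price-level factor over 4 years: (1 + 6.4%)^4 ≈ 1.2816413532.
Dividing the nominal maturity value by the price-level factor gives the value in today's money.

$248,958.43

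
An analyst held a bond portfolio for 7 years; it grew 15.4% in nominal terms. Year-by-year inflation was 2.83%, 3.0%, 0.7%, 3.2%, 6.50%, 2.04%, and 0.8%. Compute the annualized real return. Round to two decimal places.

-0.62%

Cumulative inflation factor: 1.0283 × 1.030 × 1.007 × 1.032 × 1.0650 × 1.0204 × 1.008 ≈ 1.20572.
Nominal growth factor: 1.15400. Real growth factor = 1.15400 / 1.20572 ≈ 0.95710.
Annualized: 0.95710^(1/7) − 1 ≈ -0.00624.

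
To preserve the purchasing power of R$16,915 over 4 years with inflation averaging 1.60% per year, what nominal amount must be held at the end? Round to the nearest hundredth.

Cumulative price-level factor: (1+1.60%)^4 ≈ 1.0655524495.
Multiplying R$16,915 by the price-level factor gives the future nominal sum.

R$18,023.82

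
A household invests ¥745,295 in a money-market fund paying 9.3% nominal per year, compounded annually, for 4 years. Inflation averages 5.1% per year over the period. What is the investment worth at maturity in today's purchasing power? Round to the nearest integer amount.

Nominal value at maturity: ¥745,295 × (1 + 9.3%)^4 ≈ ¥1,063,675.
Price-level factor over 4 years: (1 + 5.1%)^4 ≈ 1.2201433692.
Dividing the nominal maturity value by the price-level factor gives the value in today's money.

¥871,762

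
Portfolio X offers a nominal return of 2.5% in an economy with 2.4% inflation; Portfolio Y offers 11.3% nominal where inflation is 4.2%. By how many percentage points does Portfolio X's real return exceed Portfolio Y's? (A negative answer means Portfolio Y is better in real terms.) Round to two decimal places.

-6.72

Portfolio X real return: 1.025/1.024 − 1 = 0.098%.
Portfolio Y real return: 1.113/1.042 − 1 = 6.814%.
Difference: 0.098 − 6.814 = -6.716 pp.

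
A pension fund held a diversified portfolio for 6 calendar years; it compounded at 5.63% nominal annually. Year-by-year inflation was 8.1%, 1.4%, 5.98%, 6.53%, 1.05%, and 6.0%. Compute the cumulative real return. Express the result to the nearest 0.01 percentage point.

4.79%

Cumulative inflation factor: 1.081 × 1.014 × 1.0598 × 1.0653 × 1.0105 × 1.060 ≈ 1.32557.
Nominal growth factor: 1.38907. Real growth factor = 1.38907 / 1.32557 ≈ 1.04791.
Total real return ≈ 4.7905%.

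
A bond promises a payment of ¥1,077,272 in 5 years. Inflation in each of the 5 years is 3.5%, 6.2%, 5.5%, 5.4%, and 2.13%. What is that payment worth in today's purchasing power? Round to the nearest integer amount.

Price-level factor over 5 years: 1.035 × 1.062 × 1.055 × 1.054 × 1.0213 ≈ 1.2482778635.
Purchasing power today: ¥1,077,272 divided by that factor.

¥863,007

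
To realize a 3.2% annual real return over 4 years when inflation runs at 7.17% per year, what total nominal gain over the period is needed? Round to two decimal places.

49.63%

Required annual nominal rate: (1+3.2%)(1+7.17%) − 1 = 10.59944%.
Cumulative over 4 years: (1 + 0.1059944)^4 − 1 ≈ 0.49628.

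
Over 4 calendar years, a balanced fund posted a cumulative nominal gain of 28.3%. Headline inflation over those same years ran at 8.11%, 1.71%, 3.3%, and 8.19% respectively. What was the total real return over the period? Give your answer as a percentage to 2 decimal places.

Cumulative inflation factor: 1.0811 × 1.0171 × 1.033 × 1.0819 ≈ 1.22890.
Nominal growth factor: 1.28300. Real growth factor = 1.28300 / 1.22890 ≈ 1.04402.
Total real return ≈ 4.4022%.

4.40%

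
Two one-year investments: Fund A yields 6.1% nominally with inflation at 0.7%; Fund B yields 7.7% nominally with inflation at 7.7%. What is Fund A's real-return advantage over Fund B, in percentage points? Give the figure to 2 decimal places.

Fund A real return: 1.061/1.007 − 1 = 5.362%.
Fund B real return: 1.077/1.077 − 1 = 0.000%.
Difference: 5.362 − 0.000 = 5.362 pp.

5.36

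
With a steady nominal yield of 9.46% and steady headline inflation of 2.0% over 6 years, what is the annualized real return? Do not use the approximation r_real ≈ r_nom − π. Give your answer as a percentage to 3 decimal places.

With constant rates the annual real return is the same each year: (1+9.46%)/(1+2.0%) − 1 = 0.07314.

7.314%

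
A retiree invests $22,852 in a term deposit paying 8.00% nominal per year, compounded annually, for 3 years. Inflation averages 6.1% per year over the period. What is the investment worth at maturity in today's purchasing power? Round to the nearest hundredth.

Nominal value at maturity: $22,852 × (1 + 8.00%)^3 ≈ $28,786.94.
Price-level factor over 3 years: (1 + 6.1%)^3 = 1.194389981.
Dividing the nominal maturity value by the price-level factor gives the value in today's money.

$24,101.79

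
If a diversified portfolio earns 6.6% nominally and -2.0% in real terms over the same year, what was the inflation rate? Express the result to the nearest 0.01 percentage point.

8.78%

From (1+r_nom) = (1+r_real)(1+π), we get 1+π = (1 + 6.6%)/(1 − 2.0%) = 1.066/0.980 ≈ 1.08776.
So π ≈ 8.7755%.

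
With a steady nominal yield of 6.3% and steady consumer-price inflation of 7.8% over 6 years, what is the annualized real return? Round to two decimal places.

-1.39%

With constant rates the annual real return is the same each year: (1+6.3%)/(1+7.8%) − 1 = -0.01391.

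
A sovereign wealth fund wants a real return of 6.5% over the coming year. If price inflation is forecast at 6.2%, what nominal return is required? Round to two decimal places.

13.10%

By the Fisher equation, 1 + r_nom = (1 + 6.5%)(1 + 6.2%) = 1.065 × 1.062 = 1.13103.
So r_nom = 13.103%.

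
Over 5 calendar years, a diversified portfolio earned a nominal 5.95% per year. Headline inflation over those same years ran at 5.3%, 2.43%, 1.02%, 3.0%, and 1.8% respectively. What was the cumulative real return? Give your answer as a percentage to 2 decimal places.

Cumulative inflation factor: 1.053 × 1.0243 × 1.0102 × 1.030 × 1.018 ≈ 1.14248.
Nominal growth factor: 1.33507. Real growth factor = 1.33507 / 1.14248 ≈ 1.16858.
Total real return ≈ 16.8576%.

16.86%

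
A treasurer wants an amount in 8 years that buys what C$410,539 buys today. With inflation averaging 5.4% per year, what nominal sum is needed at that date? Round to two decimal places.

C$625,286.87

Cumulative price-level factor: (1+5.4%)^8 ≈ 1.5230876162.
Multiplying C$410,539 by the price-level factor gives the future nominal sum.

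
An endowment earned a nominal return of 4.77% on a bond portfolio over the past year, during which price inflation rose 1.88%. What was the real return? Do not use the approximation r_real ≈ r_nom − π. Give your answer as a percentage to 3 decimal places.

2.837%

Real return via the Fisher equation: (1 + 4.77%)/(1 + 1.88%) − 1 = 1.0477/1.0188 − 1 ≈ 0.02837.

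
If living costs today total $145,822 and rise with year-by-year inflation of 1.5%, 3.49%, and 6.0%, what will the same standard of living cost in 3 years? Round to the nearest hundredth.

Cumulative price-level factor: 1.015 × 1.0349 × 1.060 = 1.11344891.
The nominal amount required is $145,822 scaled up by that factor.

$162,365.35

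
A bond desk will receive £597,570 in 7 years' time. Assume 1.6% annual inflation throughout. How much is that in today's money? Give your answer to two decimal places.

£534,727.88

Price-level factor over 7 years: (1 + 1.6%)^7 ≈ 1.1175216759.
Purchasing power today: £597,570 divided by that factor.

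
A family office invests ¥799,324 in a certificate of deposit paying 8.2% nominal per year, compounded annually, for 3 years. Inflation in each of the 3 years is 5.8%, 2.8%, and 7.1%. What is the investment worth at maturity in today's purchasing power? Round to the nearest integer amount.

Nominal value at maturity: ¥799,324 × (1 + 8.2%)^3 ≈ ¥1,012,522.
Price-level factor over 3 years: 1.058 × 1.028 × 1.071 = 1.164845304.
Dividing the nominal maturity value by the price-level factor gives the value in today's money.

¥869,233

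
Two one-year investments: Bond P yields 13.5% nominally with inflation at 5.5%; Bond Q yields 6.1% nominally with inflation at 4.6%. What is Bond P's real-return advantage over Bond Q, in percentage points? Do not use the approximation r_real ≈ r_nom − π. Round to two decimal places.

6.15

Bond P real return: 1.135/1.055 − 1 = 7.583%.
Bond Q real return: 1.061/1.046 − 1 = 1.434%.
Difference: 7.583 − 1.434 = 6.149 pp.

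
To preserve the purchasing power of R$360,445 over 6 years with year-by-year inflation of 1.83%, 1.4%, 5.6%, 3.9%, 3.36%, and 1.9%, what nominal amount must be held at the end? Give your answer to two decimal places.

R$430,089.51

Cumulative price-level factor: 1.0183 × 1.014 × 1.056 × 1.039 × 1.0336 × 1.019 ≈ 1.1932181456.
The nominal amount required is R$360,445 scaled up by that factor.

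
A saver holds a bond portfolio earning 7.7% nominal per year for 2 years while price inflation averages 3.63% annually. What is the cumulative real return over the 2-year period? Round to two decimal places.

The annual real rate is (1+7.7%)/(1+3.63%) − 1 = 3.9274%.
Compounded over 2 years: (1 + 0.039274)^2 − 1 ≈ 0.08009.

8.01%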